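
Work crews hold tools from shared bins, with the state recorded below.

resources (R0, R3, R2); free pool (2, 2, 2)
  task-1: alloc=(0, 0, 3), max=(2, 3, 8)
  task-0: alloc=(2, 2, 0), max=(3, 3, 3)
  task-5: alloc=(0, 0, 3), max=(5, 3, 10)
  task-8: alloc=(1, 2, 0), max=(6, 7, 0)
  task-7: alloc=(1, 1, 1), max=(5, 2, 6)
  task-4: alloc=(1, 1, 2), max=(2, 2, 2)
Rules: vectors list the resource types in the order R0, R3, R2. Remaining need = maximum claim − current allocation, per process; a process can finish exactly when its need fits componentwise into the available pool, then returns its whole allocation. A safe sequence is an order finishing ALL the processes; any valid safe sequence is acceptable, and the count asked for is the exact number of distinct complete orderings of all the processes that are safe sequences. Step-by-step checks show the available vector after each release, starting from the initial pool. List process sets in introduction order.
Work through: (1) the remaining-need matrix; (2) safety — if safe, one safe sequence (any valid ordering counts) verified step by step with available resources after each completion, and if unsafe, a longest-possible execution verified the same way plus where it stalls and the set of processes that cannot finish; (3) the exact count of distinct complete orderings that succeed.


(1) Remaining need (order R0, R3, R2):
  task-1: (2, 3, 5)
  task-0: (1, 1, 3)
  task-5: (5, 3, 7)
  task-8: (5, 5, 0)
  task-7: (4, 1, 5)
  task-4: (1, 1, 0)
(2) UNSAFE — no complete ordering exists.
Key observation: the wall is R2: completing task-4, task-0, task-8 brings the pool only to (6, 7, 4), and all the rest need more.
Going as far as possible: task-4, task-0, task-8; after that, nothing fits. Verifying each step:
  pool = (2, 2, 2)
  run task-4 (needs (1, 1, 0), free (2, 2, 2)); after release of (1, 1, 2) the pool is (3, 3, 4)
  run task-0 (needs (1, 1, 3), free (3, 3, 4)); after release of (2, 2, 0) the pool is (5, 5, 4)
  run task-8 (needs (5, 5, 0), free (5, 5, 4)); after release of (1, 2, 0) the pool is (6, 7, 4)
  blocked: task-1 wants (2, 3, 5), pool (6, 7, 4) — not enough R2
  blocked: task-5 wants (5, 3, 7), pool (6, 7, 4) — not enough R2
  blocked: task-7 wants (4, 1, 5), pool (6, 7, 4) — not enough R2
Never able to finish: task-1, task-5 and task-7.
(3) The exact count: 0 of the possible complete orderings are safe sequences.


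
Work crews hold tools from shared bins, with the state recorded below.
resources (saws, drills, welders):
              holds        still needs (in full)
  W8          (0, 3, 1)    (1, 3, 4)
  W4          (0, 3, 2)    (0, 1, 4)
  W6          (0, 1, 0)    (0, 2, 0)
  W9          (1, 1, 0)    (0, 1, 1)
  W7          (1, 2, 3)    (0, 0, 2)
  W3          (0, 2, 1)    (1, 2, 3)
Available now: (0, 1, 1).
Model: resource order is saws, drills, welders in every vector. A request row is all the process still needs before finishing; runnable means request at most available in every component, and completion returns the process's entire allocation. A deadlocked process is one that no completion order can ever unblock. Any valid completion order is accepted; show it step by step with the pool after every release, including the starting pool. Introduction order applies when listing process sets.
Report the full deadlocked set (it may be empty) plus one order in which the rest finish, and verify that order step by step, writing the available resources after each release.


Deadlocked: W8, W4, W7 and W3.
Key observation: W9, W6 can finish, but then (1, 3, 1) is all there is, and the blocked group's welders demands exceed it.
The rest can finish in the order W9, W6. Walking it through:
  pool = (0, 1, 1)
  W9: need (0, 1, 1) fits (0, 1, 1); releases (1, 1, 0), pool now (1, 2, 1)
  W6: need (0, 2, 0) fits (1, 2, 1); releases (0, 1, 0), pool now (1, 3, 1)
The stuck group stays short no matter what:
  blocked: W8 wants (1, 3, 4), pool (1, 3, 1) — not enough welders
  blocked: W4 wants (0, 1, 4), pool (1, 3, 1) — not enough welders
  blocked: W7 wants (0, 0, 2), pool (1, 3, 1) — not enough welders
  blocked: W3 wants (1, 2, 3), pool (1, 3, 1) — not enough welders


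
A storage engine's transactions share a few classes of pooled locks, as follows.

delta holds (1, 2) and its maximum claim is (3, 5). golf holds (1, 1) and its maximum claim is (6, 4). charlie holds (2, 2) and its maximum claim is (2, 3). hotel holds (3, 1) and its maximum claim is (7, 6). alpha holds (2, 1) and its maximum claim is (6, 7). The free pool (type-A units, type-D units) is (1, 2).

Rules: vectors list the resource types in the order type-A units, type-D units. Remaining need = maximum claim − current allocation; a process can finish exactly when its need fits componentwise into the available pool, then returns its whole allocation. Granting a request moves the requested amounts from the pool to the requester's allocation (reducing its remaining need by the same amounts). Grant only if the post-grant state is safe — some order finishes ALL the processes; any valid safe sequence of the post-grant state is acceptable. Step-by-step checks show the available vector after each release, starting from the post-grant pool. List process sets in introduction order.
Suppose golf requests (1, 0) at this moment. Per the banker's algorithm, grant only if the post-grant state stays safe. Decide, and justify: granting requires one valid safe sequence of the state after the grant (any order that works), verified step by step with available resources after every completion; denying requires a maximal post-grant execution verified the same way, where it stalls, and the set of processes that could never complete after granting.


DENY — the pretend-granted state is unsafe.
Key observation: type-A units is the bottleneck — with charlie, delta done the pool holds (3, 6), short of every remaining need.
Pretend the grant happened; the run charlie, delta goes as far as possible. Step-by-step check:
  pool = (0, 2)
  run charlie (needs (0, 1), free (0, 2)); after release of (2, 2) the pool is (2, 4)
  run delta (needs (2, 3), free (2, 4)); after release of (1, 2) the pool is (3, 6)
  blocked: golf wants (4, 3), pool (3, 6) — not enough type-A units
  blocked: hotel wants (4, 5), pool (3, 6) — not enough type-A units
  blocked: alpha wants (4, 6), pool (3, 6) — not enough type-A units
Had the request been granted, golf, hotel and alpha could never finish.


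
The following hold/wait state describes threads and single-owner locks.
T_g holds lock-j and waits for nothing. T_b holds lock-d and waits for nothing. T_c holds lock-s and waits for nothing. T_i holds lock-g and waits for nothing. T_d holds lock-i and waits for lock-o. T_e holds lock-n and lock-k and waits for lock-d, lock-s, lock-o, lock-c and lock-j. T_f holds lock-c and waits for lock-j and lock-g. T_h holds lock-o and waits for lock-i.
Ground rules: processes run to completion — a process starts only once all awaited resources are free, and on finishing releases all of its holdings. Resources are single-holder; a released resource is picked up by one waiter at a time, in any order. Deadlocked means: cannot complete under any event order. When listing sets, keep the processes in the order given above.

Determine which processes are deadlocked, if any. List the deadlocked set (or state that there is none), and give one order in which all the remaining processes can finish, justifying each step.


The deadlocked set is T_d, T_e and T_h.
Key observation: along T_d -> T_h -> T_d, each member waits on what the next one holds — a deadlock; T_e waits into the deadlock from upstream.
The rest can finish in the order T_i, T_b, T_c, T_g, T_f.
Check, step by step:
  T_i waits on nothing -> runs at once and releases lock-g
  T_b waits on nothing -> runs at once and releases lock-d
  T_c waits on nothing -> runs at once and releases lock-s
  T_g waits on nothing -> runs at once and releases lock-j
  run T_f (all its waits — lock-j and lock-g — are resolved); releases lock-c


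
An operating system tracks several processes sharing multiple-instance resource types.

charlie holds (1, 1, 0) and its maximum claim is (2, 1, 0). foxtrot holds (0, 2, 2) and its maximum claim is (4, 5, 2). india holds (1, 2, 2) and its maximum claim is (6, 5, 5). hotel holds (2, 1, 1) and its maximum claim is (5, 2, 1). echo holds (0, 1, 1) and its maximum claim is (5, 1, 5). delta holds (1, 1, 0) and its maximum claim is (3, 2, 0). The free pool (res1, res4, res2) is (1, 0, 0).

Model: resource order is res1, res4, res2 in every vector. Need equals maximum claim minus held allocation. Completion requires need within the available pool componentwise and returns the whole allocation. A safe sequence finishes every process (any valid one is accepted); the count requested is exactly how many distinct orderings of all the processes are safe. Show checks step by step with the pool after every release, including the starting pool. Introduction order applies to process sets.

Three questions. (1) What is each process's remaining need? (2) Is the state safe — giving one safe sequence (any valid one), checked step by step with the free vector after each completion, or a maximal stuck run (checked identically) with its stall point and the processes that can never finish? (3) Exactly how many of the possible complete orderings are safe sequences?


(1) Outstanding need per process (order res1, res4, res2):
  charlie: (1, 0, 0)
  foxtrot: (4, 3, 0)
  india: (5, 3, 3)
  hotel: (3, 1, 0)
  echo: (5, 0, 4)
  delta: (2, 1, 0)
(2) SAFE. One safe sequence: charlie, delta, hotel, foxtrot, india, echo.
Key observation: charlie marks the first exact bind of the order: its need (1, 0, 0) fits the free (1, 0, 0) with zero slack on a requested resource.
Verifying each step:
  pool = (1, 0, 0)
  run charlie (needs (1, 0, 0), free (1, 0, 0)); after release of (1, 1, 0) the pool is (2, 1, 0)
  run delta (needs (2, 1, 0), free (2, 1, 0)); after release of (1, 1, 0) the pool is (3, 2, 0)
  run hotel (needs (3, 1, 0), free (3, 2, 0)); after release of (2, 1, 1) the pool is (5, 3, 1)
  run foxtrot (needs (4, 3, 0), free (5, 3, 1)); after release of (0, 2, 2) the pool is (5, 5, 3)
  run india (needs (5, 3, 3), free (5, 5, 3)); after release of (1, 2, 2) the pool is (6, 7, 5)
  run echo (needs (5, 0, 4), free (6, 7, 5)); after release of (0, 1, 1) the pool is (6, 8, 6)
(3) The exact count: 1 of the possible complete orderings is a safe sequence.


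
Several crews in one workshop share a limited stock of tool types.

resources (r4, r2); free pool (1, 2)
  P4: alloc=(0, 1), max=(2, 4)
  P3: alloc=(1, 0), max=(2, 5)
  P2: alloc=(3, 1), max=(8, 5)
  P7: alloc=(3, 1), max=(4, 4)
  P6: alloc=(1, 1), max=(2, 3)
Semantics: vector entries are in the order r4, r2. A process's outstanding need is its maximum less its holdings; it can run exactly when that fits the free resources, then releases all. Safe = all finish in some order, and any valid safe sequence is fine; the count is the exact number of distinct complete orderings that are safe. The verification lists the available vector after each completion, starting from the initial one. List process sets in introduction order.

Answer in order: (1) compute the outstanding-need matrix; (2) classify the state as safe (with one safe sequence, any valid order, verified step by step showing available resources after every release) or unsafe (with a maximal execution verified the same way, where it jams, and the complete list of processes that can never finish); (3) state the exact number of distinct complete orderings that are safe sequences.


(1) Outstanding need per process (order r4, r2):
  P4: (2, 3)
  P3: (1, 5)
  P2: (5, 4)
  P7: (1, 3)
  P6: (1, 2)
(2) SAFE. One safe sequence: P6, P4, P7, P2, P3.
Key observation: reading the order forward, P6 is the first process whose need (1, 2) meets the free pool (1, 2) exactly on a resource it requests.
Verifying each step:
  pool = (1, 2)
  P6: need (1, 2) fits (1, 2); releases (1, 1), pool now (2, 3)
  P4: need (2, 3) fits (2, 3); releases (0, 1), pool now (2, 4)
  P7: need (1, 3) fits (2, 4); releases (3, 1), pool now (5, 5)
  P2: need (5, 4) fits (5, 5); releases (3, 1), pool now (8, 6)
  P3: need (1, 5) fits (8, 6); releases (1, 0), pool now (9, 6)
(3) The exact count: 6 of the possible complete orderings are safe sequences.


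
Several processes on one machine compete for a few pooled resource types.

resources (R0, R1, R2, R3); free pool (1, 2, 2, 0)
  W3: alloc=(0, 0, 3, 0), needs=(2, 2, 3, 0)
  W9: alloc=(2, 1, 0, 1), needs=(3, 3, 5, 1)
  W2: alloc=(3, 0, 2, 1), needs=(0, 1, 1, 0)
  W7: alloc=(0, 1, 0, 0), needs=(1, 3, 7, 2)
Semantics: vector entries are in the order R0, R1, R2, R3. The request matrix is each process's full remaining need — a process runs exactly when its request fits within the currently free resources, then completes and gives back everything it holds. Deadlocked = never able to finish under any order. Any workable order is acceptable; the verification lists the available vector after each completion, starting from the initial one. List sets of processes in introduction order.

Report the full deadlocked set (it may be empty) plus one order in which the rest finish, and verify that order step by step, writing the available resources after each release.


The deadlocked set is W9 and W7.
Key observation: the pool after W2, W3 is (4, 2, 7, 1); every surviving request exceeds it in R1, so progress ends there.
The rest can finish in the order W2, W3. Walking it through:
  pool = (1, 2, 2, 0)
  W2: need (0, 1, 1, 0) fits (1, 2, 2, 0); releases (3, 0, 2, 1), pool now (4, 2, 4, 1)
  W3: need (2, 2, 3, 0) fits (4, 2, 4, 1); releases (0, 0, 3, 0), pool now (4, 2, 7, 1)
None of the blocked processes ever fits:
  blocked: W9 wants (3, 3, 5, 1), pool (4, 2, 7, 1) — not enough R1
  blocked: W7 wants (1, 3, 7, 2), pool (4, 2, 7, 1) — not enough R1 and R3


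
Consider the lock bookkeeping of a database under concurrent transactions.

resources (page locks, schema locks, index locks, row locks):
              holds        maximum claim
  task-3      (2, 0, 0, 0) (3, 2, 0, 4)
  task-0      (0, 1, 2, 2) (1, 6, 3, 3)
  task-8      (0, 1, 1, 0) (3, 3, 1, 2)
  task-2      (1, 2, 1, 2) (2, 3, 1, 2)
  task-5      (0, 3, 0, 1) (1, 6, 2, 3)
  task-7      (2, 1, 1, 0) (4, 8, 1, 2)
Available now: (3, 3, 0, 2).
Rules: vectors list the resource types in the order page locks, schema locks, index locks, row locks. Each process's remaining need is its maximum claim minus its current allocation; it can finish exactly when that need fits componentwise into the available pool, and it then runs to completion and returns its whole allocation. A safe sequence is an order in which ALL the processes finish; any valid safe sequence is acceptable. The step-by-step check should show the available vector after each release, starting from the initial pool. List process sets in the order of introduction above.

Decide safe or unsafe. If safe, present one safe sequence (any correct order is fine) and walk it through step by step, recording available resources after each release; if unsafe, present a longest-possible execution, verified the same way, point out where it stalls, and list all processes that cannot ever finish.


The state is SAFE; one workable sequence: task-2, task-0, task-8, task-5, task-7, task-3.
Key observation: task-0 is the earliest step where a requested resource binds exactly: need (1, 5, 1, 1), pool (4, 5, 1, 4) at its turn.
Check, step by step:
  pool = (3, 3, 0, 2)
  run task-2 (needs (1, 1, 0, 0), free (3, 3, 0, 2)); after release of (1, 2, 1, 2) the pool is (4, 5, 1, 4)
  run task-0 (needs (1, 5, 1, 1), free (4, 5, 1, 4)); after release of (0, 1, 2, 2) the pool is (4, 6, 3, 6)
  run task-8 (needs (3, 2, 0, 2), free (4, 6, 3, 6)); after release of (0, 1, 1, 0) the pool is (4, 7, 4, 6)
  run task-5 (needs (1, 3, 2, 2), free (4, 7, 4, 6)); after release of (0, 3, 0, 1) the pool is (4, 10, 4, 7)
  run task-7 (needs (2, 7, 0, 2), free (4, 10, 4, 7)); after release of (2, 1, 1, 0) the pool is (6, 11, 5, 7)
  run task-3 (needs (1, 2, 0, 4), free (6, 11, 5, 7)); after release of (2, 0, 0, 0) the pool is (8, 11, 5, 7)


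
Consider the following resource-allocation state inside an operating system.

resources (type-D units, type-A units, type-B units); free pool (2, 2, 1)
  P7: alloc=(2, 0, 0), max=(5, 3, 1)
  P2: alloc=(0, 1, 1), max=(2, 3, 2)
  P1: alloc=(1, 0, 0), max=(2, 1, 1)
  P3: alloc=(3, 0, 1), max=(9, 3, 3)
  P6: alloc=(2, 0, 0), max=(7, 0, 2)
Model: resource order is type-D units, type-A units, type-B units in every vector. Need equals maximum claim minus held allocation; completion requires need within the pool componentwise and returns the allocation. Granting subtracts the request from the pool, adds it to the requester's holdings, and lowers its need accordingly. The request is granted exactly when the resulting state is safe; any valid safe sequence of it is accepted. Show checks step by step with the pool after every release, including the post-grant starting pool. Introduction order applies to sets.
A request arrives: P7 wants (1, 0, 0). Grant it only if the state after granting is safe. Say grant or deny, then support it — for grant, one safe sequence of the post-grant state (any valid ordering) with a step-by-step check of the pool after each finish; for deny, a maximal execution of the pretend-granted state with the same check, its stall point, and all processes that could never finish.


GRANT. The post-grant state is safe; one safe sequence: P1, P2, P7, P6, P3.
Key observation: with (1, 2, 1) left after the transfer, P1 can run at once — the state stays safe.
Check on the post-grant state, step by step:
  pool = (1, 2, 1)
  P1 needs (1, 1, 1) <= (1, 2, 1) -> finishes; pool += (1, 0, 0) = (2, 2, 1)
  P2 needs (2, 2, 1) <= (2, 2, 1) -> finishes; pool += (0, 1, 1) = (2, 3, 2)
  P7 needs (2, 3, 1) <= (2, 3, 2) -> finishes; pool += (3, 0, 0) = (5, 3, 2)
  P6 needs (5, 0, 2) <= (5, 3, 2) -> finishes; pool += (2, 0, 0) = (7, 3, 2)
  P3 needs (6, 3, 2) <= (7, 3, 2) -> finishes; pool += (3, 0, 1) = (10, 3, 3)


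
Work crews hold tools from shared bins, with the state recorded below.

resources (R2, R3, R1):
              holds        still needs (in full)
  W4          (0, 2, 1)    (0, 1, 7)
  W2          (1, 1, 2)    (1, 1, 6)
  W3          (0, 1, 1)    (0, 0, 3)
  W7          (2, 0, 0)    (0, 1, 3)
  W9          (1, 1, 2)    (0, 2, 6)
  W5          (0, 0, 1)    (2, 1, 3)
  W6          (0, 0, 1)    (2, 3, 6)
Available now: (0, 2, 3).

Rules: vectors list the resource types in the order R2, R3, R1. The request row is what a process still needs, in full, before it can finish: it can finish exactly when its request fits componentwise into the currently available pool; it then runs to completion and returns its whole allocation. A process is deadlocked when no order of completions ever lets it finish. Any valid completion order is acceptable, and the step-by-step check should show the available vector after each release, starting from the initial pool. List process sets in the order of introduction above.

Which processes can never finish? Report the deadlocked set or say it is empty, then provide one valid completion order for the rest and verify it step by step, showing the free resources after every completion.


The deadlocked set is W4, W2, W9 and W6.
Key observation: W7, W3, W5 can finish, but then (2, 3, 5) is all there is, and the blocked group's R1 demands exceed it.
A valid finishing order for the others: W7, W3, W5. Verifying each step:
  pool = (0, 2, 3)
  run W7 (needs (0, 1, 3), free (0, 2, 3)); after release of (2, 0, 0) the pool is (2, 2, 3)
  run W3 (needs (0, 0, 3), free (2, 2, 3)); after release of (0, 1, 1) the pool is (2, 3, 4)
  run W5 (needs (2, 1, 3), free (2, 3, 4)); after release of (0, 0, 1) the pool is (2, 3, 5)
The stuck group stays short no matter what:
  blocked: W4 wants (0, 1, 7), pool (2, 3, 5) — not enough R1
  blocked: W2 wants (1, 1, 6), pool (2, 3, 5) — not enough R1
  blocked: W9 wants (0, 2, 6), pool (2, 3, 5) — not enough R1
  blocked: W6 wants (2, 3, 6), pool (2, 3, 5) — not enough R1


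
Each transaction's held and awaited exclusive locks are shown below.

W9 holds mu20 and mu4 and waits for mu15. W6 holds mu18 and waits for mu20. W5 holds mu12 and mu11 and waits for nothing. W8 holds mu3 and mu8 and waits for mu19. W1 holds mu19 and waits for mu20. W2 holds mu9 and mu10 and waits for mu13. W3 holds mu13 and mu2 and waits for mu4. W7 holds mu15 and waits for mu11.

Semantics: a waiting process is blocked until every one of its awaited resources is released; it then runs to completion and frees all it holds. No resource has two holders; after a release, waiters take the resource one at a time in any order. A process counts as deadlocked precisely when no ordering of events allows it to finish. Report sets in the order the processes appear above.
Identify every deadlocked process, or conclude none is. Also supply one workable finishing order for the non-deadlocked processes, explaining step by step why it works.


The deadlocked set is empty.
Key observation: the wait graph is acyclic; completion cascades from the unblocked processes through everyone else.
A valid finishing order for the others: W5, W7, W9, W3, W1, W6, W2, W8.
Check, step by step:
  W5 waits on nothing -> runs at once and releases mu12 and mu11
  run W7 (all its waits — mu11 — are resolved); releases mu15
  run W9 (all its waits — mu15 — are resolved); releases mu20 and mu4
  run W3 (all its waits — mu4 — are resolved); releases mu13 and mu2
  run W1 (all its waits — mu20 — are resolved); releases mu19
  run W6 (all its waits — mu20 — are resolved); releases mu18
  run W2 (all its waits — mu13 — are resolved); releases mu9 and mu10
  run W8 (all its waits — mu19 — are resolved); releases mu3 and mu8


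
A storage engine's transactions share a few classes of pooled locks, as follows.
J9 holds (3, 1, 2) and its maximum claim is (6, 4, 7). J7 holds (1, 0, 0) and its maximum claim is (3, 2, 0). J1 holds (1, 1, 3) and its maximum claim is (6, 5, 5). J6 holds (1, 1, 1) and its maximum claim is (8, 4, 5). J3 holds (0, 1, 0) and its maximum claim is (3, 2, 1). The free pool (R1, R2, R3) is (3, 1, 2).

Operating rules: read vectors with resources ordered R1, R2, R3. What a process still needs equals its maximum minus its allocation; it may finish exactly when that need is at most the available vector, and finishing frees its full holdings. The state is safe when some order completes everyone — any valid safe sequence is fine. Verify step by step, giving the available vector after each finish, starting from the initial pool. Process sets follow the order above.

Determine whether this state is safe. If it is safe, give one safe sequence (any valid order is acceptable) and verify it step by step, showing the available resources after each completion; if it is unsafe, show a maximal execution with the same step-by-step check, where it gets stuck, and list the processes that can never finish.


UNSAFE — no complete ordering exists.
Key observation: R2 is the bottleneck — with J3, J7 done the pool holds (4, 2, 2), short of every remaining need.
A maximal execution: J3, J7 — then nothing else fits. Check, step by step:
  pool = (3, 1, 2)
  J3 needs (3, 1, 1) <= (3, 1, 2) -> finishes; pool += (0, 1, 0) = (3, 2, 2)
  J7 needs (2, 2, 0) <= (3, 2, 2) -> finishes; pool += (1, 0, 0) = (4, 2, 2)
  J9 cannot run: need (3, 3, 5) vs free (4, 2, 2) (insufficient R2 and R3)
  J1 cannot run: need (5, 4, 2) vs free (4, 2, 2) (insufficient R1 and R2)
  J6 cannot run: need (7, 3, 4) vs free (4, 2, 2) (insufficient R1, R2 and R3)
Never able to finish: J9, J1 and J6.


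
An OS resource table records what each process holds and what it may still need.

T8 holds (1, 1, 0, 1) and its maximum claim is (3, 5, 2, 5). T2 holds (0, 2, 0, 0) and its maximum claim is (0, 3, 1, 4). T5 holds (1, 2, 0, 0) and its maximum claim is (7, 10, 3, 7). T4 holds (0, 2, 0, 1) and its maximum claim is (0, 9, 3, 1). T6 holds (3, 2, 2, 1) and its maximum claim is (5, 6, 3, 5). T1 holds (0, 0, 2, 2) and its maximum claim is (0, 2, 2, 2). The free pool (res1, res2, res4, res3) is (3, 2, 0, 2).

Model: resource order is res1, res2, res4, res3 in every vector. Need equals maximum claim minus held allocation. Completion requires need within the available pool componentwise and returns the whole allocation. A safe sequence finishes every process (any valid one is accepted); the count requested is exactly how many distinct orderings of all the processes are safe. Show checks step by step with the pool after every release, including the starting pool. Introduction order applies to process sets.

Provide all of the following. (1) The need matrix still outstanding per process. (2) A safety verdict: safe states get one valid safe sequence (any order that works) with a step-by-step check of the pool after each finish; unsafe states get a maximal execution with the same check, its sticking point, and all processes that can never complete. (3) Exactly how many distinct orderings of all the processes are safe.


(1) Need matrix, components ordered res1, res2, res4, res3:
  T8: (2, 4, 2, 4)
  T2: (0, 1, 1, 4)
  T5: (6, 8, 3, 7)
  T4: (0, 7, 3, 0)
  T6: (2, 4, 1, 4)
  T1: (0, 2, 0, 0)
(2) The state is SAFE; one workable sequence: T1, T2, T6, T8, T4, T5.
Key observation: the order's first zero-slack moment is T1 ((0, 2, 0, 0) needed, (3, 2, 0, 2) free — a requested resource with nothing to spare).
Check, step by step:
  pool = (3, 2, 0, 2)
  T1 needs (0, 2, 0, 0) <= (3, 2, 0, 2) -> finishes; pool += (0, 0, 2, 2) = (3, 2, 2, 4)
  T2 needs (0, 1, 1, 4) <= (3, 2, 2, 4) -> finishes; pool += (0, 2, 0, 0) = (3, 4, 2, 4)
  T6 needs (2, 4, 1, 4) <= (3, 4, 2, 4) -> finishes; pool += (3, 2, 2, 1) = (6, 6, 4, 5)
  T8 needs (2, 4, 2, 4) <= (6, 6, 4, 5) -> finishes; pool += (1, 1, 0, 1) = (7, 7, 4, 6)
  T4 needs (0, 7, 3, 0) <= (7, 7, 4, 6) -> finishes; pool += (0, 2, 0, 1) = (7, 9, 4, 7)
  T5 needs (6, 8, 3, 7) <= (7, 9, 4, 7) -> finishes; pool += (1, 2, 0, 0) = (8, 11, 4, 7)
(3) Exactly 2 of the possible complete orderings are safe sequences.


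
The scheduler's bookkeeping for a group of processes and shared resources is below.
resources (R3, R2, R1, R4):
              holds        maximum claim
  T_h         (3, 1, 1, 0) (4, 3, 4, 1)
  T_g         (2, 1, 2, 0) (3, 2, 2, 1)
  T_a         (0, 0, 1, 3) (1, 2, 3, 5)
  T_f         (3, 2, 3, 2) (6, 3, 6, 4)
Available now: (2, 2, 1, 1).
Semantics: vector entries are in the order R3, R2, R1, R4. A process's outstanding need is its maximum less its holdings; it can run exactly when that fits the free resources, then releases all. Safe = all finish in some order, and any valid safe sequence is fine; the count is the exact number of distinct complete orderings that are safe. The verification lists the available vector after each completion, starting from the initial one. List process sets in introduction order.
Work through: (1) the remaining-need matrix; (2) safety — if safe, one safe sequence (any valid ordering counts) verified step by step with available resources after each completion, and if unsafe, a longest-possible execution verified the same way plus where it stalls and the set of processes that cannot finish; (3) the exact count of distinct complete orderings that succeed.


(1) Remaining need (order R3, R2, R1, R4):
  T_h: (1, 2, 3, 1)
  T_g: (1, 1, 0, 1)
  T_a: (1, 2, 2, 2)
  T_f: (3, 1, 3, 2)
(2) The state is UNSAFE.
Key observation: R4 is the bottleneck — with T_g, T_h done the pool holds (7, 4, 4, 1), short of every remaining need.
The run T_g, T_h cannot be extended any further. Verifying each step:
  pool = (2, 2, 1, 1)
  T_g needs (1, 1, 0, 1) <= (2, 2, 1, 1) -> finishes; pool += (2, 1, 2, 0) = (4, 3, 3, 1)
  T_h needs (1, 2, 3, 1) <= (4, 3, 3, 1) -> finishes; pool += (3, 1, 1, 0) = (7, 4, 4, 1)
  T_a still needs (1, 2, 2, 2) but only (7, 4, 4, 1) is free — short on R4
  T_f still needs (3, 1, 3, 2) but only (7, 4, 4, 1) is free — short on R4
Permanently blocked: T_a and T_f.
(3) Precisely 0 of the possible complete orderings are safe sequences.


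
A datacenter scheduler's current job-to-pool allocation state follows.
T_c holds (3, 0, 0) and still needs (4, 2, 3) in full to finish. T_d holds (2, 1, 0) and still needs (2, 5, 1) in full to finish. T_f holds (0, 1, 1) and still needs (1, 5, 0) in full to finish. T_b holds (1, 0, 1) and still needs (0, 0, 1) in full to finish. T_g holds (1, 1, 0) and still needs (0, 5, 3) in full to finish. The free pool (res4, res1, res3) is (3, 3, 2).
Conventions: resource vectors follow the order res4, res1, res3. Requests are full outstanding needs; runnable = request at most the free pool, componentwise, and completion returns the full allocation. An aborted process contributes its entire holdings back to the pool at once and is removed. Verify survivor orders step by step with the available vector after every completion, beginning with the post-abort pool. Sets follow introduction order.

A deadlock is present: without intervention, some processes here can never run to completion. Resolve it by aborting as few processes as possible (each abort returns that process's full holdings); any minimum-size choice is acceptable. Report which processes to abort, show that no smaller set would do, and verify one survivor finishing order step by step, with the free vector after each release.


Abort T_d and T_f.
Key observation: before aborting T_d and T_f, T_g was permanently blocked — no order could ever run it; afterwards it completes at step 2.
Why nothing smaller works — every single abort fails: T_c alone leaves T_d blocked (short on res1); T_d alone leaves T_f blocked (short on res1); T_f alone leaves T_d blocked (short on res1); T_b alone leaves T_d blocked (short on res1); T_g alone leaves T_d blocked (short on res1).
Survivors finish in the order: T_c, T_g, T_b. Walking it through (pool after the aborts first):
  pool = (5, 5, 3)
  T_c needs (4, 2, 3) <= (5, 5, 3) -> finishes; pool += (3, 0, 0) = (8, 5, 3)
  T_g needs (0, 5, 3) <= (8, 5, 3) -> finishes; pool += (1, 1, 0) = (9, 6, 3)
  T_b needs (0, 0, 1) <= (9, 6, 3) -> finishes; pool += (1, 0, 1) = (10, 6, 4)


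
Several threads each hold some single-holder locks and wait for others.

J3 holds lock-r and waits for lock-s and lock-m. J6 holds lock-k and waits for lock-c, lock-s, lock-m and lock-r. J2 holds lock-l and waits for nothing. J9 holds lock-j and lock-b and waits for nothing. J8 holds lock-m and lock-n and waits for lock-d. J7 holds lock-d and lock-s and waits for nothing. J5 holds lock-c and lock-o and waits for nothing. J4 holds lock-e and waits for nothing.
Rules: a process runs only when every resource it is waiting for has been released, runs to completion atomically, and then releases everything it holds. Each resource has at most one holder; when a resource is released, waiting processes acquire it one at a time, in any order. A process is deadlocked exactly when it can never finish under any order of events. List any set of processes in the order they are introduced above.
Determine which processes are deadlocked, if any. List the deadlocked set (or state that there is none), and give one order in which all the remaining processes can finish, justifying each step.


No process is deadlocked.
Key observation: all waits point, directly or indirectly, at processes that can finish, so nothing is permanently blocked.
The rest can finish in the order J7, J8, J5, J3, J2, J9, J6, J4.
Verifying each step:
  J7 waits on nothing -> runs at once and releases lock-d and lock-s
  run J8 (all its waits — lock-d — are resolved); releases lock-m and lock-n
  J5 waits on nothing -> runs at once and releases lock-c and lock-o
  run J3 (all its waits — lock-s and lock-m — are resolved); releases lock-r
  J2 waits on nothing -> runs at once and releases lock-l
  J9 waits on nothing -> runs at once and releases lock-j and lock-b
  run J6 (all its waits — lock-c, lock-s, lock-m and lock-r — are resolved); releases lock-k
  J4 waits on nothing -> runs at once and releases lock-e


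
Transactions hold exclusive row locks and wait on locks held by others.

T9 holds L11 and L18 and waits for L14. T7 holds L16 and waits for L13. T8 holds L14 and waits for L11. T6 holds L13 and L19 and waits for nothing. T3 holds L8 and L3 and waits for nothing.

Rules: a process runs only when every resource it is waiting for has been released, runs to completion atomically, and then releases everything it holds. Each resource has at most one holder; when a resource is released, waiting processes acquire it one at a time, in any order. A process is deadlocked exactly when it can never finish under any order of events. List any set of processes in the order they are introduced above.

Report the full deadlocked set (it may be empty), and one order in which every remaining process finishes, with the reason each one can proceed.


Deadlocked: T9 and T8.
Key observation: the loop T9 -> T8 -> T9 blocks itself forever; no other process is dragged down with it.
One completion order for the rest: T6, T7, T3.
Walking it through:
  T6 waits on nothing -> runs at once and releases L13 and L19
  run T7 (all its waits — L13 — are resolved); releases L16
  T3 waits on nothing -> runs at once and releases L8 and L3


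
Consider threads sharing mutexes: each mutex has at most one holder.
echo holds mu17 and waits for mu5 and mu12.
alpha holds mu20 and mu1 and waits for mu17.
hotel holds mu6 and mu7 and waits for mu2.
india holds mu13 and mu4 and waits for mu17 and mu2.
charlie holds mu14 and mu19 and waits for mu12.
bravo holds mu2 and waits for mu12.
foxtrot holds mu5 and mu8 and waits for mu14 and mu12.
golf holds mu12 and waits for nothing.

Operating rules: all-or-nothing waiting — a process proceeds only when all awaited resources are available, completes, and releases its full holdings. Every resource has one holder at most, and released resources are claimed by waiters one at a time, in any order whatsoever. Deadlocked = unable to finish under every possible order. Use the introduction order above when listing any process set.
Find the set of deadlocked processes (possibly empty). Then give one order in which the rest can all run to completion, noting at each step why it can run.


The deadlocked set is empty.
Key observation: there is no circular wait here — follow any chain and it reaches a process that is free to run now.
A valid finishing order for the others: golf, charlie, bravo, foxtrot, echo, india, hotel, alpha.
Check, step by step:
  run golf (it waits on nothing); releases mu12
  run charlie (all its waits — mu12 — are resolved); releases mu14 and mu19
  run bravo (all its waits — mu12 — are resolved); releases mu2
  run foxtrot (all its waits — mu14 and mu12 — are resolved); releases mu5 and mu8
  run echo (all its waits — mu5 and mu12 — are resolved); releases mu17
  run india (all its waits — mu17 and mu2 — are resolved); releases mu13 and mu4
  run hotel (all its waits — mu2 — are resolved); releases mu6 and mu7
  run alpha (all its waits — mu17 — are resolved); releases mu20 and mu1


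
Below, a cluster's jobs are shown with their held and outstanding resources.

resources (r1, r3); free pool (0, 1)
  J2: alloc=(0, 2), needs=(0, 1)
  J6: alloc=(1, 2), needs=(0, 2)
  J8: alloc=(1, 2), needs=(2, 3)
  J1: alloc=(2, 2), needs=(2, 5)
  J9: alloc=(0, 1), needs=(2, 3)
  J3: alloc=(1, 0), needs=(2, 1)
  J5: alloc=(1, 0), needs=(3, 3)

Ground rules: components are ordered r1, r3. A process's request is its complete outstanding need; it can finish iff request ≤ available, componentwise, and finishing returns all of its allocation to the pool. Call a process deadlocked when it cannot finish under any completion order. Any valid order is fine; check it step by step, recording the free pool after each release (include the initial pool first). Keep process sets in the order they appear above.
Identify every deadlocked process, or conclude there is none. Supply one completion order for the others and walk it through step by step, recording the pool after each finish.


Deadlocked: J8, J1, J9, J3 and J5.
Key observation: J2, J6 can finish, but then (1, 5) is all there is, and the blocked group's r1 demands exceed it.
A valid finishing order for the others: J2, J6. Walking it through:
  pool = (0, 1)
  run J2 (needs (0, 1), free (0, 1)); after release of (0, 2) the pool is (0, 3)
  run J6 (needs (0, 2), free (0, 3)); after release of (1, 2) the pool is (1, 5)
The stuck group stays short no matter what:
  J8 still needs (2, 3) but only (1, 5) is free — short on r1
  J1 still needs (2, 5) but only (1, 5) is free — short on r1
  J9 still needs (2, 3) but only (1, 5) is free — short on r1
  J3 still needs (2, 1) but only (1, 5) is free — short on r1
  J5 still needs (3, 3) but only (1, 5) is free — short on r1


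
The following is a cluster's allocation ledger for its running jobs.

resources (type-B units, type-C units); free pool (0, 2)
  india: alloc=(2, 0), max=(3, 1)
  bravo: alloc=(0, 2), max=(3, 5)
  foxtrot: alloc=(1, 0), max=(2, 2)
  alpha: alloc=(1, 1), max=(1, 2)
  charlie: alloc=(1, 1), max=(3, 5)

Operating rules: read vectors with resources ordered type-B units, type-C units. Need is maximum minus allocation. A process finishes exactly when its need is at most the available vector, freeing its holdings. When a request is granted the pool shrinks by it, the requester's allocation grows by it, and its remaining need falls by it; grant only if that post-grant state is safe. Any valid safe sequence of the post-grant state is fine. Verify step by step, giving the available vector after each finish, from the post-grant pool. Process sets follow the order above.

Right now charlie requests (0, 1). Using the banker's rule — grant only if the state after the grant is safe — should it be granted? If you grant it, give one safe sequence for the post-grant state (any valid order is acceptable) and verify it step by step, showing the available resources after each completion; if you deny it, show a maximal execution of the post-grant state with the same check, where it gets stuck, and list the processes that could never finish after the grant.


DENY — the pretend-granted state is unsafe.
Key observation: type-C units is the bottleneck — with alpha, foxtrot, india done the pool holds (4, 2), short of every remaining need.
Pretend the grant happened; the run alpha, foxtrot, india goes as far as possible. Verifying each step:
  pool = (0, 1)
  alpha: need (0, 1) fits (0, 1); releases (1, 1), pool now (1, 2)
  foxtrot: need (1, 2) fits (1, 2); releases (1, 0), pool now (2, 2)
  india: need (1, 1) fits (2, 2); releases (2, 0), pool now (4, 2)
  bravo cannot run: need (3, 3) vs free (4, 2) (insufficient type-C units)
  charlie cannot run: need (2, 3) vs free (4, 2) (insufficient type-C units)
Processes that could never finish after the grant: bravo and charlie.


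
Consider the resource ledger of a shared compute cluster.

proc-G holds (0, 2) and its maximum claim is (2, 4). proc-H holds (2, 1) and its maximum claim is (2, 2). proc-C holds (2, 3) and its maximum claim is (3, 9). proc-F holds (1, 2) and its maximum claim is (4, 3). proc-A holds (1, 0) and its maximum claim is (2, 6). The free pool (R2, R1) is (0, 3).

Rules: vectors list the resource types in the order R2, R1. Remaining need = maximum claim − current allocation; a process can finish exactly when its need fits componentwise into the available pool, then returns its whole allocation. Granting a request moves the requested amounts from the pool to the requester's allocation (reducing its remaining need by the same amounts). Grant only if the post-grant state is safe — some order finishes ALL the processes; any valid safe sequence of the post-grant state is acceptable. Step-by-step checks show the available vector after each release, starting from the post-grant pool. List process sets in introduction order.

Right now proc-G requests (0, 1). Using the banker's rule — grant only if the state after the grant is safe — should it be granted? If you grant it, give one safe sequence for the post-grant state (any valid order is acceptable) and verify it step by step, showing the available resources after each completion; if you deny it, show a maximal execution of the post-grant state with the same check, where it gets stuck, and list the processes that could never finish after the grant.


GRANT. The post-grant state is safe; one safe sequence: proc-H, proc-G, proc-C, proc-F, proc-A.
Key observation: after the grant the pool drops to (0, 2), which still lets proc-H finish first and unwind the rest.
Step-by-step check of the post-grant state:
  pool = (0, 2)
  proc-H: need (0, 1) fits (0, 2); releases (2, 1), pool now (2, 3)
  proc-G: need (2, 1) fits (2, 3); releases (0, 3), pool now (2, 6)
  proc-C: need (1, 6) fits (2, 6); releases (2, 3), pool now (4, 9)
  proc-F: need (3, 1) fits (4, 9); releases (1, 2), pool now (5, 11)
  proc-A: need (1, 6) fits (5, 11); releases (1, 0), pool now (6, 11)
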